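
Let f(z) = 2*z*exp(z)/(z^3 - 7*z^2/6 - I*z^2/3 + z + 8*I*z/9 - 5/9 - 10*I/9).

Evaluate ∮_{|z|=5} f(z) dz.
By the residue theorem, ∮_C f(z) dz = 2πi · (sum of the residues of f at the poles inside |z| = 5).

The denominator factors as (z - 1 - I/3)*(z + 1/3 - I)*(z - 1/2 + I), so the singularities of f are simple poles at z = 1 + I/3, z = -1/3 + I, z = 1/2 - I.
  |1 + I/3|² = 10/9 < 25 = 5², so this pole is inside the contour.
  |-1/3 + I|² = 10/9 < 25 = 5², so this pole is inside the contour.
  |1/2 - I|² = 5/4 < 25 = 5², so this pole is inside the contour.

With P(z) = 2*z*exp(z) and Q(z) = z^3 - 7*z^2/6 - I*z^2/3 + z + 8*I*z/9 - 5/9 - 10*I/9, each pole is simple, so Res(f, z₀) = P(z₀)/Q'(z₀) with Q'(z) = 3*z^2 - 7*z/3 - 2*I*z/3 + 1 + 8*I/9.
  Res(f, 1 + I/3) = P(1 + I/3)/Q'(1 + I/3) = ((2 + 2*I/3)*exp(1 + I/3))/(14/9 + 13*I/9) = (66/73 - 30*I/73)*exp(1 + I/3)
  Res(f, -1/3 + I) = P(-1/3 + I)/Q'(-1/3 + I) = ((-2/3 + 2*I)*exp(-1/3 + I))/(-2/9 - 29*I/9) = (-102/169 - 42*I/169)*exp(-1/3 + I)
  Res(f, 1/2 - I) = P(1/2 - I)/Q'(1/2 - I) = ((1 - 2*I)*exp(1/2 - I))/(-37/12 - I/9) = (-3708/12337 + 8136*I/12337)*exp(1/2 - I)

Sum of residues inside C: (-102/169 - 42*I/169)*exp(-1/3 + I) + (66/73 - 30*I/73)*exp(1 + I/3) + (-3708/12337 + 8136*I/12337)*exp(1/2 - I)
∮_C f(z) dz = 2πi · ((-102/169 - 42*I/169)*exp(-1/3 + I) + (66/73 - 30*I/73)*exp(1 + I/3) + (-3708/12337 + 8136*I/12337)*exp(1/2 - I)) = pi*(84/169 - 204*I/169)*exp(-1/3 + I) + pi*(-16272/12337 - 7416*I/12337)*exp(1/2 - I) + pi*(60/73 + 132*I/73)*exp(1 + I/3)

Final answer: pi*(84/169 - 204*I/169)*exp(-1/3 + I) + pi*(-16272/12337 - 7416*I/12337)*exp(1/2 - I) + pi*(60/73 + 132*I/73)*exp(1 + I/3)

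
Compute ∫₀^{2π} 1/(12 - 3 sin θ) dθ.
2*sqrt(15)*pi/45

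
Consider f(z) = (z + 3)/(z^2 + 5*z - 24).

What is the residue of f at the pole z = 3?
6/11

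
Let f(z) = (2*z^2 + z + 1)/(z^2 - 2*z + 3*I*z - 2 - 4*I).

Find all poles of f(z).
{-2*I, 2 - I}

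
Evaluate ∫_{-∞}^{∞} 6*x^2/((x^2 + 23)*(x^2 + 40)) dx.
Let f(z) = 6*z^2/((z^2 + 23)*(z^2 + 40)). The denominator has no real zeros and deg Q - deg P = 2 ≥ 2, so the integral of f over the upper semicircle |z| = R tends to 0 as R → ∞. Closing the contour in the upper half-plane,
  ∫_{-∞}^{∞} f(x) dx = 2πi · Σ Res(f, z_k)  over the poles with Im z_k > 0.

Zeros of the denominator: z^2 + 23 = 0 gives z = ±sqrt(23)*I; z^2 + 40 = 0 gives z = ±2*sqrt(10)*I.
Upper half-plane: z = 2*sqrt(10)*I, z = sqrt(23)*I (simple).

Each pole is a simple zero of Q(z) = z^4 + 63*z^2 + 920, so Res(f, z₀) = P(z₀)/Q'(z₀) with P(z) = 6*z^2, Q'(z) = 4*z^3 + 126*z:
  Res(f, 2*sqrt(10)*I) = (-240)/(-68*sqrt(10)*I) = -6*sqrt(10)*I/17
  Res(f, sqrt(23)*I) = (-138)/(34*sqrt(23)*I) = 3*sqrt(23)*I/17

Sum of residues: 3*I*(-2*sqrt(10) + sqrt(23))/17
∫_{-∞}^{∞} f(x) dx = 2πi · (3*I*(-2*sqrt(10) + sqrt(23))/17) = 6*pi*(-sqrt(23) + 2*sqrt(10))/17

Final answer: 6*pi*(-sqrt(23) + 2*sqrt(10))/17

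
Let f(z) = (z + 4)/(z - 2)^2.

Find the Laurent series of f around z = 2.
Put w = z - (2), i.e. z = w + 2. The denominator is w^2, so it suffices to rewrite the numerator in powers of w.

P(z) = z + 4
P(w + 2) = 6 + w

Dividing each term by w^2:
  f = 6/w^2 + 1/w

Substituting back w = z - 2:
  f(z) = 6/(z - 2)^2 + 1/(z - 2)

The series is finite because the numerator is a polynomial; the negative powers form the principal part, and the coefficient of 1/(z - 2) gives Res(f, 2) = 1.

Final answer: 6/(z - 2)^2 + 1/(z - 2)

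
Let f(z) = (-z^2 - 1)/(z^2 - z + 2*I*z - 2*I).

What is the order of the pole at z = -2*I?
1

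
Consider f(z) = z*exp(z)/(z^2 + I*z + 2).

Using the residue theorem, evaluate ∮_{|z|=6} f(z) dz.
4*I*pi*exp(-2*I)/3 + 2*I*pi*exp(I)/3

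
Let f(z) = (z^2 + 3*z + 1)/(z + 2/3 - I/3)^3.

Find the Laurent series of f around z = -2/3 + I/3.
Put w = z - (-2/3 + I/3), i.e. z = w - 2/3 + I/3. The denominator is w^3, so it suffices to rewrite the numerator in powers of w.

P(z) = z^2 + 3*z + 1
P(w - 2/3 + I/3) = -2/3 + 5*I/9 + (5/3 + 2*I/3)*w + w^2

Dividing each term by w^3:
  f = (-2/3 + 5*I/9)/w^3 + (5/3 + 2*I/3)/w^2 + 1/w

Substituting back w = z + 2/3 - I/3:
  f(z) = (-2/3 + 5*I/9)/(z + 2/3 - I/3)^3 + (5/3 + 2*I/3)/(z + 2/3 - I/3)^2 + 1/(z + 2/3 - I/3)

The series is finite because the numerator is a polynomial; the negative powers form the principal part, and the coefficient of 1/(z + 2/3 - I/3) gives Res(f, -2/3 + I/3) = 1.

Final answer: (-2/3 + 5*I/9)/(z + 2/3 - I/3)^3 + (5/3 + 2*I/3)/(z + 2/3 - I/3)^2 + 1/(z + 2/3 - I/3)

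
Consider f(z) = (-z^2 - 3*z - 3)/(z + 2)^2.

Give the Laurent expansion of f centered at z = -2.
Put w = z - (-2), i.e. z = w - 2. The denominator is w^2, so it suffices to rewrite the numerator in powers of w.

P(z) = -z^2 - 3*z - 3
P(w - 2) = -1 + w - w^2

Dividing each term by w^2:
  f = -1/w^2 + 1/w - 1

Substituting back w = z + 2:
  f(z) = -1/(z + 2)^2 + 1/(z + 2) - 1

The series is finite because the numerator is a polynomial; the negative powers form the principal part, and the coefficient of 1/(z + 2) gives Res(f, -2) = 1.

Final answer: -1/(z + 2)^2 + 1/(z + 2) - 1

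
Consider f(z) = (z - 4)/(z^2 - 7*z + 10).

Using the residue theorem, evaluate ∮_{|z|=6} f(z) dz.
By the residue theorem, ∮_C f(z) dz = 2πi · (sum of the residues of f at the poles inside |z| = 6).

The denominator factors as (z - 5)*(z - 2), so the singularities of f are simple poles at z = 5, z = 2.
  |5|² = 25 < 36 = 6², so this pole is inside the contour.
  |2|² = 4 < 36 = 6², so this pole is inside the contour.

With P(z) = z - 4 and Q(z) = z^2 - 7*z + 10, each pole is simple, so Res(f, z₀) = P(z₀)/Q'(z₀) with Q'(z) = 2*z - 7.
  Res(f, 5) = P(5)/Q'(5) = (1)/(3) = 1/3
  Res(f, 2) = P(2)/Q'(2) = (-2)/(-3) = 2/3

Sum of residues inside C: 1
∮_C f(z) dz = 2πi · (1) = 2*I*pi

Final answer: 2*I*pi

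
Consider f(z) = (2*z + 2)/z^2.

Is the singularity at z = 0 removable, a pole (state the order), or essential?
Write f(z) = g(z)/z^2 with g(z) = 2*z + 2.
g is entire and g(0) = 2 ≠ 0, so no factor of (z) cancels: the Laurent expansion of f about z = 0 starts at the power -2, i.e. lim_{z→z₀} (z - z₀)^2 f(z) = 2 is finite and nonzero.
So z = 0 is a pole of order 2.

Final answer: pole of order 2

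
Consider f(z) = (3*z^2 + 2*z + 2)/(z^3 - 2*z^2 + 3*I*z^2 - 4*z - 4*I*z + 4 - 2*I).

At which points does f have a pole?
The singularities of f are the zeros of the denominator. Factoring,
  z^3 - 2*z^2 + 3*I*z^2 - 4*z - 4*I*z + 4 - 2*I = (z + 1 + I)*(z - 1 + I)*(z - 2 + I)
so the candidates are z = -1 - I, z = 1 - I, z = 2 - I.

Check the numerator P(z) = 3*z^2 + 2*z + 2 at each one:
  P(-1 - I) = 4*I ≠ 0, so z = -1 - I is a (simple) pole.
  P(1 - I) = 4 - 8*I ≠ 0, so z = 1 - I is a (simple) pole.
  P(2 - I) = 15 - 14*I ≠ 0, so z = 2 - I is a (simple) pole.

Poles of f: {-1 - I, 1 - I, 2 - I}

Final answer: {-1 - I, 1 - I, 2 - I}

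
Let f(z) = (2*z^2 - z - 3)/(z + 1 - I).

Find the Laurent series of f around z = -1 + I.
Put w = z - (-1 + I), i.e. z = w - 1 + I. The denominator is w, so it suffices to rewrite the numerator in powers of w.

P(z) = 2*z^2 - z - 3
P(w - 1 + I) = -2 - 5*I + (-5 + 4*I)*w + 2*w^2

Dividing each term by w:
  f = (-2 - 5*I)/w - 5 + 4*I + 2*w

Substituting back w = z + 1 - I:
  f(z) = (-2 - 5*I)/(z + 1 - I) - 5 + 4*I + 2*(z + 1 - I)

The series is finite because the numerator is a polynomial; the negative powers form the principal part, and the coefficient of 1/(z + 1 - I) gives Res(f, -1 + I) = -2 - 5*I.

Final answer: (-2 - 5*I)/(z + 1 - I) - 5 + 4*I + 2*(z + 1 - I)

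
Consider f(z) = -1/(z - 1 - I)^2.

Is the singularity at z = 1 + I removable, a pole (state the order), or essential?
pole of order 2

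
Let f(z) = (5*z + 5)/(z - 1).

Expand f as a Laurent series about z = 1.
Put w = z - (1), i.e. z = w + 1. The denominator is w, so it suffices to rewrite the numerator in powers of w.

P(z) = 5*z + 5
P(w + 1) = 10 + 5*w

Dividing each term by w:
  f = 10/w + 5

Substituting back w = z - 1:
  f(z) = 10/(z - 1) + 5

The series is finite because the numerator is a polynomial; the negative powers form the principal part, and the coefficient of 1/(z - 1) gives Res(f, 1) = 10.

Final answer: 10/(z - 1) + 5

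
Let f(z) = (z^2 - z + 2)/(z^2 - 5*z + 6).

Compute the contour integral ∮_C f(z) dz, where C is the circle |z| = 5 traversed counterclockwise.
By the residue theorem, ∮_C f(z) dz = 2πi · (sum of the residues of f at the poles inside |z| = 5).

The denominator factors as (z - 3)*(z - 2), so the singularities of f are simple poles at z = 3, z = 2.
  |3|² = 9 < 25 = 5², so this pole is inside the contour.
  |2|² = 4 < 25 = 5², so this pole is inside the contour.

With P(z) = z^2 - z + 2 and Q(z) = z^2 - 5*z + 6, each pole is simple, so Res(f, z₀) = P(z₀)/Q'(z₀) with Q'(z) = 2*z - 5.
  Res(f, 3) = P(3)/Q'(3) = (8)/(1) = 8
  Res(f, 2) = P(2)/Q'(2) = (4)/(-1) = -4

Sum of residues inside C: 4
∮_C f(z) dz = 2πi · (4) = 8*I*pi

Final answer: 8*I*pi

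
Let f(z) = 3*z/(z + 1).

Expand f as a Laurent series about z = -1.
-3/(z + 1) + 3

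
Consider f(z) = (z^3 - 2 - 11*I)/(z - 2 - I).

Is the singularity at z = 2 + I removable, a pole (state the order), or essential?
The numerator vanishes at z = 2 + I ((2 + I)^3 = 2 + 11*I), so it is divisible by z - 2 - I:
  z^3 - 2 - 11*I = (z - 2 - I)*(z^2 + 2*z + I*z + 3 + 4*I)
Hence for z ≠ 2 + I, f(z) = z^2 + 2*z + I*z + 3 + 4*I, a polynomial, and lim_{z→2 + I} f(z) = 9 + 12*I is finite.
So the singularity is removable.

Final answer: removable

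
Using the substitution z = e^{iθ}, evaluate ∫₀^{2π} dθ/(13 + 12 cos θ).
Let J = ∫₀^{2π} dθ/(13 + 12 cos θ).
Put z = e^{iθ}: then cos θ = (z + 1/z)/2, dθ = dz/(iz), and z runs once counterclockwise around |z| = 1:
  J = ∮_{|z|=1} 1/(13 + 12*(z + 1/z)/2) · dz/(iz) = (2/i) ∮_{|z|=1} dz/(12*z^2 + 26*z + 12).
The roots of 12*z^2 + 26*z + 12 are z = (-13 ± sqrt(13^2 - 12^2))/12, with sqrt(25) = 5; their product is 1, so only z₊ = -2/3 lies inside the unit circle (z₋ = -3/2 lies outside).
z₊ is a simple zero of q(z) = 12*z^2 + 26*z + 12, so Res(1/q, z₊) = 1/q'(z₊) with q'(z) = 24*z + 26; and q'(z₊) = 12*(z₊ - z₋) = 10.
Therefore J = (2/i) · 2πi · 1/(10) = 2*pi/(5) = 2*pi/5

Final answer: 2*pi/5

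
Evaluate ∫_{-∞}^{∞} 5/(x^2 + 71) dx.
Let f(z) = 5/(z^2 + 71). The denominator has no real zeros and deg Q - deg P = 2 ≥ 2, so the integral of f over the upper semicircle |z| = R tends to 0 as R → ∞. Closing the contour in the upper half-plane,
  ∫_{-∞}^{∞} f(x) dx = 2πi · Σ Res(f, z_k)  over the poles with Im z_k > 0.

Zeros of the denominator: z^2 + 71 = 0 gives z = ±sqrt(71)*I.
Upper half-plane: z = sqrt(71)*I (simple).

Each pole is a simple zero of Q(z) = z^2 + 71, so Res(f, z₀) = P(z₀)/Q'(z₀) with P(z) = 5, Q'(z) = 2*z:
  Res(f, sqrt(71)*I) = (5)/(2*sqrt(71)*I) = -5*sqrt(71)*I/142

∫_{-∞}^{∞} f(x) dx = 2πi · (-5*sqrt(71)*I/142) = 5*sqrt(71)*pi/71

Final answer: 5*sqrt(71)*pi/71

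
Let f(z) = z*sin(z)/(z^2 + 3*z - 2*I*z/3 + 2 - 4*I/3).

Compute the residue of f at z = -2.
Write f(z) = P(z)/Q(z) with P(z) = z*sin(z) and Q(z) = z^2 + 3*z - 2*I*z/3 + 2 - 4*I/3.
The denominator factors as Q(z) = (z + 1 - 2*I/3)*(z + 2), so z = -2 is a simple zero of Q and P is analytic there; z = -2 is therefore a simple pole and
  Res(f, z₀) = P(z₀)/Q'(z₀).

Q'(z) = 2*z + 3 - 2*I/3, so Q'(-2) = -1 - 2*I/3.
P(-2) = 2*sin(2).

Res(f, -2) = (2*sin(2))/(-1 - 2*I/3) = (-18/13 + 12*I/13)*sin(2)

Final answer: (-18/13 + 12*I/13)*sin(2)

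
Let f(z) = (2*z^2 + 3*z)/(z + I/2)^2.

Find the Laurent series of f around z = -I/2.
Put w = z - (-I/2), i.e. z = w - I/2. The denominator is w^2, so it suffices to rewrite the numerator in powers of w.

P(z) = 2*z^2 + 3*z
P(w - I/2) = -1/2 - 3*I/2 + (3 - 2*I)*w + 2*w^2

Dividing each term by w^2:
  f = (-1/2 - 3*I/2)/w^2 + (3 - 2*I)/w + 2

Substituting back w = z + I/2:
  f(z) = (-1/2 - 3*I/2)/(z + I/2)^2 + (3 - 2*I)/(z + I/2) + 2

The series is finite because the numerator is a polynomial; the negative powers form the principal part, and the coefficient of 1/(z + I/2) gives Res(f, -I/2) = 3 - 2*I.

Final answer: (-1/2 - 3*I/2)/(z + I/2)^2 + (3 - 2*I)/(z + I/2) + 2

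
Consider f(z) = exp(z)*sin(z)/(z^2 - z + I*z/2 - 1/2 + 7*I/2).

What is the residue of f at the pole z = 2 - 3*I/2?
(12/61 + 10*I/61)*exp(2 - 3*I/2)*sin(2 - 3*I/2)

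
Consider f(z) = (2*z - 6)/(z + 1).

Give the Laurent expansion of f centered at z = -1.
-8/(z + 1) + 2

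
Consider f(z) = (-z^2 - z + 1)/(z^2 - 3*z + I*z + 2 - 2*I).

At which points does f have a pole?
The singularities of f are the zeros of the denominator. Factoring,
  z^2 - 3*z + I*z + 2 - 2*I = (z - 1 + I)*(z - 2)
so the candidates are z = 1 - I, z = 2.

Check the numerator P(z) = -z^2 - z + 1 at each one:
  P(1 - I) = 3*I ≠ 0, so z = 1 - I is a (simple) pole.
  P(2) = -5 ≠ 0, so z = 2 is a (simple) pole.

Poles of f: {1 - I, 2}

Final answer: {1 - I, 2}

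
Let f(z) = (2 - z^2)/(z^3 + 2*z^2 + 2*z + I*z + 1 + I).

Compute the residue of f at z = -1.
Write f(z) = P(z)/Q(z) with P(z) = 2 - z^2 and Q(z) = z^3 + 2*z^2 + 2*z + I*z + 1 + I.
The denominator factors as Q(z) = (z + 1 - I)*(z + I)*(z + 1), so z = -1 is a simple zero of Q and P is analytic there; z = -1 is therefore a simple pole and
  Res(f, z₀) = P(z₀)/Q'(z₀).

Q'(z) = 3*z^2 + 4*z + 2 + I, so Q'(-1) = 1 + I.
P(-1) = 1.

Res(f, -1) = (1)/(1 + I) = 1/2 - I/2

Final answer: 1/2 - I/2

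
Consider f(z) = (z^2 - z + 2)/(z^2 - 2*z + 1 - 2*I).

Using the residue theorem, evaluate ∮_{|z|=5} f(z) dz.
2*I*pi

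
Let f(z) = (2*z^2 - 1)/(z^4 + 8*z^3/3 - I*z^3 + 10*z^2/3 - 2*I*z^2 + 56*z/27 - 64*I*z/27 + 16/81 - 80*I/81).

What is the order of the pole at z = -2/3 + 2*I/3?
Factor the denominator:
  z^4 + 8*z^3/3 - I*z^3 + 10*z^2/3 - 2*I*z^2 + 56*z/27 - 64*I*z/27 + 16/81 - 80*I/81 = (z + 2/3 - 2*I/3)^3*(z + 2/3 + I)

The numerator P(z) = 2*z^2 - 1 has P(-2/3 + 2*I/3) = -1 - 16*I/9 ≠ 0, so no factor of (z + 2/3 - 2*I/3) cancels.
Near z = -2/3 + 2*I/3 we can therefore write f(z) = g(z)/(z + 2/3 - 2*I/3)^3 with g analytic at -2/3 + 2*I/3 and g(-2/3 + 2*I/3) ≠ 0 (g is the numerator divided by the remaining denominator factors).

Hence z = -2/3 + 2*I/3 is a pole of order 3.

Final answer: 3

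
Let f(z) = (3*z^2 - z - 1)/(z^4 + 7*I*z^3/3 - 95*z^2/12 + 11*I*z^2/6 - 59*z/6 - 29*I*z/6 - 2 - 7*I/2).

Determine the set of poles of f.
The singularities of f are the zeros of the denominator. Factoring,
  z^4 + 7*I*z^3/3 - 95*z^2/12 + 11*I*z^2/6 - 59*z/6 - 29*I*z/6 - 2 - 7*I/2 = (z - 3 + I)*(z + 3/2)*(z + 1/2 + I/3)*(z + 1 + I)
so the candidates are z = 3 - I, z = -3/2, z = -1/2 - I/3, z = -1 - I.

Check the numerator P(z) = 3*z^2 - z - 1 at each one:
  P(3 - I) = 20 - 17*I ≠ 0, so z = 3 - I is a (simple) pole.
  P(-3/2) = 29/4 ≠ 0, so z = -3/2 is a (simple) pole.
  P(-1/2 - I/3) = -1/12 + 4*I/3 ≠ 0, so z = -1/2 - I/3 is a (simple) pole.
  P(-1 - I) = 7*I ≠ 0, so z = -1 - I is a (simple) pole.

Poles of f: {-3/2, -1 - I, -1/2 - I/3, 3 - I}

Final answer: {-3/2, -1 - I, -1/2 - I/3, 3 - I}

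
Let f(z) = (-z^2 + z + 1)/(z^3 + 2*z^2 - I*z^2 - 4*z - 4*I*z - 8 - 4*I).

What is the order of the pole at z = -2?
Factor the denominator:
  z^3 + 2*z^2 - I*z^2 - 4*z - 4*I*z - 8 - 4*I = (z + 2)^2*(z - 2 - I)

The numerator P(z) = -z^2 + z + 1 has P(-2) = -5 ≠ 0, so no factor of (z + 2) cancels.
Near z = -2 we can therefore write f(z) = g(z)/(z + 2)^2 with g analytic at -2 and g(-2) ≠ 0 (g is the numerator divided by the remaining denominator factors).

Hence z = -2 is a pole of order 2.

Final answer: 2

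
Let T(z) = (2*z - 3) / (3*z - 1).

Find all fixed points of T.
T(z) = z means 2*z - 3 = z*(3*z - 1), i.e.
  3*z^2 - 3*z + 3 = 0.
Discriminant: (-3)^2 - 4*(3)*(3) = -27, so the roots are complex conjugates.
  z = (3 ± I*sqrt(27))/(2*(3))
Fixed points: {1/2 - sqrt(3)*I/2, 1/2 + sqrt(3)*I/2}

Final answer: {1/2 - sqrt(3)*I/2, 1/2 + sqrt(3)*I/2}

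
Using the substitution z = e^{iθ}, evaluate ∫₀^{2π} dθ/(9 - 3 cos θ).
sqrt(2)*pi/6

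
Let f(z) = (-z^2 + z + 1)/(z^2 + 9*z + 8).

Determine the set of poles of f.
{-8, -1}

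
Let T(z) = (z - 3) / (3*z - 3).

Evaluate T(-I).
Substitute z = -I:
  numerator:   (-I) - 3 = -3 - I
  denominator: 3*(-I) - 3 = -3 - 3*I
T(-I) = (-3 - I)/(-3 - 3*I); multiplying numerator and denominator by the conjugate -3 + 3*I gives (12 - 6*I)/18 = 2/3 - I/3

Final answer: 2/3 - I/3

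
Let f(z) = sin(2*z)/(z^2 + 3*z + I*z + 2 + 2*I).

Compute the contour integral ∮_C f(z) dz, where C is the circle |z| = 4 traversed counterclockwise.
pi*(1 - I)*sin(2 + 2*I) + pi*(-1 + I)*sin(4)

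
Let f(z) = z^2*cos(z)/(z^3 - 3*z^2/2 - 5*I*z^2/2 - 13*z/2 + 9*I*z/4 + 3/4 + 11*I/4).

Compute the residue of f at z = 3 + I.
(24/37 + 112*I/333)*cos(3 + I)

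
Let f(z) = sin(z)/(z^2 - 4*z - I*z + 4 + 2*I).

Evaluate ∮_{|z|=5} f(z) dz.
By the residue theorem, ∮_C f(z) dz = 2πi · (sum of the residues of f at the poles inside |z| = 5).

The denominator factors as (z - 2)*(z - 2 - I), so the singularities of f are simple poles at z = 2, z = 2 + I.
  |2|² = 4 < 25 = 5², so this pole is inside the contour.
  |2 + I|² = 5 < 25 = 5², so this pole is inside the contour.

With P(z) = sin(z) and Q(z) = z^2 - 4*z - I*z + 4 + 2*I, each pole is simple, so Res(f, z₀) = P(z₀)/Q'(z₀) with Q'(z) = 2*z - 4 - I.
  Res(f, 2) = P(2)/Q'(2) = (sin(2))/(-I) = I*sin(2)
  Res(f, 2 + I) = P(2 + I)/Q'(2 + I) = (sin(2 + I))/(I) = -I*sin(2 + I)

Sum of residues inside C: -I*sin(2 + I) + I*sin(2)
∮_C f(z) dz = 2πi · (-I*sin(2 + I) + I*sin(2)) = -2*pi*sin(2) + 2*pi*sin(2 + I)

Final answer: -2*pi*sin(2) + 2*pi*sin(2 + I)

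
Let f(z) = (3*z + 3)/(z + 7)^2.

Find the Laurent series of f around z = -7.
-18/(z + 7)^2 + 3/(z + 7)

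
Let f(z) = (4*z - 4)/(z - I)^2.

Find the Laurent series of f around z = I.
Put w = z - (I), i.e. z = w + I. The denominator is w^2, so it suffices to rewrite the numerator in powers of w.

P(z) = 4*z - 4
P(w + I) = -4 + 4*I + 4*w

Dividing each term by w^2:
  f = (-4 + 4*I)/w^2 + 4/w

Substituting back w = z - I:
  f(z) = (-4 + 4*I)/(z - I)^2 + 4/(z - I)

The series is finite because the numerator is a polynomial; the negative powers form the principal part, and the coefficient of 1/(z - I) gives Res(f, I) = 4.

Final answer: (-4 + 4*I)/(z - I)^2 + 4/(z - I)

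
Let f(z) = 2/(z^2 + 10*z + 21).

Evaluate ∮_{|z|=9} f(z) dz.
0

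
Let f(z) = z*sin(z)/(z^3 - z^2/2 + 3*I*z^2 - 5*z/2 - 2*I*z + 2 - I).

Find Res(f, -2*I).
4*sinh(2)/5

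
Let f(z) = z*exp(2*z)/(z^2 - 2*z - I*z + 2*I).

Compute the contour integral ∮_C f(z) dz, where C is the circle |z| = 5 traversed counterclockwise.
By the residue theorem, ∮_C f(z) dz = 2πi · (sum of the residues of f at the poles inside |z| = 5).

The denominator factors as (z - 2)*(z - I), so the singularities of f are simple poles at z = 2, z = I.
  |2|² = 4 < 25 = 5², so this pole is inside the contour.
  |I|² = 1 < 25 = 5², so this pole is inside the contour.

With P(z) = z*exp(2*z) and Q(z) = z^2 - 2*z - I*z + 2*I, each pole is simple, so Res(f, z₀) = P(z₀)/Q'(z₀) with Q'(z) = 2*z - 2 - I.
  Res(f, 2) = P(2)/Q'(2) = (2*exp(4))/(2 - I) = (4/5 + 2*I/5)*exp(4)
  Res(f, I) = P(I)/Q'(I) = (I*exp(2*I))/(-2 + I) = (1/5 - 2*I/5)*exp(2*I)

Sum of residues inside C: (1/5 - 2*I/5)*exp(2*I) + (4/5 + 2*I/5)*exp(4)
∮_C f(z) dz = 2πi · ((1/5 - 2*I/5)*exp(2*I) + (4/5 + 2*I/5)*exp(4)) = pi*(4/5 + 2*I/5)*exp(2*I) + pi*(-4/5 + 8*I/5)*exp(4)

Final answer: pi*(4/5 + 2*I/5)*exp(2*I) + pi*(-4/5 + 8*I/5)*exp(4)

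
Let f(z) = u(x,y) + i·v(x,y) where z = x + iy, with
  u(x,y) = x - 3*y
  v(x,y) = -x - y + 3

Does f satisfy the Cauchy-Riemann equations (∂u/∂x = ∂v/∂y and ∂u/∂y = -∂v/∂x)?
∂u/∂x = 1
∂v/∂y = -1
∂u/∂y = -3
∂v/∂x = -1
∂u/∂x ≠ ∂v/∂y and ∂u/∂y ≠ -∂v/∂x; the Cauchy-Riemann equations are not satisfied, so f is not analytic.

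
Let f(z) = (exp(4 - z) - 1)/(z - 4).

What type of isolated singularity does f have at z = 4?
Let u = z - 4. The exponent is 4 - z = -u, so
  f = (e^(-u) - 1)/u = ((-u) + (-u)^2/2 + (-u)^3/6 + ...)/u = -1 + (1/2)*u + (-1/6)*u^2 + ...
The Laurent expansion about u = 0 has no negative powers; equivalently lim_{z→4} f(z) = -1 exists and is finite.
So the singularity is removable.

Final answer: removable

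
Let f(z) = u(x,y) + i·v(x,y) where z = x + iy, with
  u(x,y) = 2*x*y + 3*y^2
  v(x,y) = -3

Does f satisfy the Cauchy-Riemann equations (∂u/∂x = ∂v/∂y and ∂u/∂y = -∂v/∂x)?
∂u/∂x = 2*y
∂v/∂y = 0
∂u/∂y = 2*x + 6*y
∂v/∂x = 0
∂u/∂x ≠ ∂v/∂y and ∂u/∂y ≠ -∂v/∂x; the Cauchy-Riemann equations are not satisfied, so f is not analytic.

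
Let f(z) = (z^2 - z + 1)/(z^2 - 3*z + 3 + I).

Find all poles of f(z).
The singularities of f are the zeros of the denominator. Factoring,
  z^2 - 3*z + 3 + I = (z - 2 + I)*(z - 1 - I)
so the candidates are z = 2 - I, z = 1 + I.

Check the numerator P(z) = z^2 - z + 1 at each one:
  P(2 - I) = 2 - 3*I ≠ 0, so z = 2 - I is a (simple) pole.
  P(1 + I) = I ≠ 0, so z = 1 + I is a (simple) pole.

Poles of f: {1 + I, 2 - I}

Final answer: {1 + I, 2 - I}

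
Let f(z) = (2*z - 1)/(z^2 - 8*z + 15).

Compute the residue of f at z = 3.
Write f(z) = P(z)/Q(z) with P(z) = 2*z - 1 and Q(z) = z^2 - 8*z + 15.
The denominator factors as Q(z) = (z - 5)*(z - 3), so z = 3 is a simple zero of Q and P is analytic there; z = 3 is therefore a simple pole and
  Res(f, z₀) = P(z₀)/Q'(z₀).

Q'(z) = 2*z - 8, so Q'(3) = -2.
P(3) = 5.

Res(f, 3) = (5)/(-2) = -5/2

Final answer: -5/2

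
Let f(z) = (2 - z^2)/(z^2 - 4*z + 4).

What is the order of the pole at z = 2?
Factor the denominator:
  z^2 - 4*z + 4 = (z - 2)^2

The numerator P(z) = 2 - z^2 has P(2) = -2 ≠ 0, so no factor of (z - 2) cancels.
Near z = 2 we can therefore write f(z) = g(z)/(z - 2)^2 with g analytic at 2 and g(2) ≠ 0 (g is just the numerator).

Hence z = 2 is a pole of order 2.

Final answer: 2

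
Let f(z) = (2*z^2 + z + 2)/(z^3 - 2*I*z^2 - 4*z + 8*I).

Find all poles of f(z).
The singularities of f are the zeros of the denominator. Factoring,
  z^3 - 2*I*z^2 - 4*z + 8*I = (z - 2)*(z - 2*I)*(z + 2)
so the candidates are z = 2, z = 2*I, z = -2.

Check the numerator P(z) = 2*z^2 + z + 2 at each one:
  P(2) = 12 ≠ 0, so z = 2 is a (simple) pole.
  P(2*I) = -6 + 2*I ≠ 0, so z = 2*I is a (simple) pole.
  P(-2) = 8 ≠ 0, so z = -2 is a (simple) pole.

Poles of f: {-2, 2*I, 2}

Final answer: {-2, 2*I, 2}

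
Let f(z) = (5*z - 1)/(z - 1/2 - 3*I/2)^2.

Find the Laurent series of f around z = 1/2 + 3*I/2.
Put w = z - (1/2 + 3*I/2), i.e. z = w + 1/2 + 3*I/2. The denominator is w^2, so it suffices to rewrite the numerator in powers of w.

P(z) = 5*z - 1
P(w + 1/2 + 3*I/2) = 3/2 + 15*I/2 + 5*w

Dividing each term by w^2:
  f = (3/2 + 15*I/2)/w^2 + 5/w

Substituting back w = z - 1/2 - 3*I/2:
  f(z) = (3/2 + 15*I/2)/(z - 1/2 - 3*I/2)^2 + 5/(z - 1/2 - 3*I/2)

The series is finite because the numerator is a polynomial; the negative powers form the principal part, and the coefficient of 1/(z - 1/2 - 3*I/2) gives Res(f, 1/2 + 3*I/2) = 5.

Final answer: (3/2 + 15*I/2)/(z - 1/2 - 3*I/2)^2 + 5/(z - 1/2 - 3*I/2)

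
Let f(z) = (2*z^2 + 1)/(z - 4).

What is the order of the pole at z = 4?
Factor the denominator:
  z - 4 = (z - 4)

The numerator P(z) = 2*z^2 + 1 has P(4) = 33 ≠ 0, so no factor of (z - 4) cancels.
Near z = 4 we can therefore write f(z) = g(z)/(z - 4) with g analytic at 4 and g(4) ≠ 0 (g is just the numerator).

Hence z = 4 is a pole of order 1.

Final answer: 1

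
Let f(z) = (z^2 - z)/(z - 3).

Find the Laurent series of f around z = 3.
Put w = z - (3), i.e. z = w + 3. The denominator is w, so it suffices to rewrite the numerator in powers of w.

P(z) = z^2 - z
P(w + 3) = 6 + 5*w + w^2

Dividing each term by w:
  f = 6/w + 5 + w

Substituting back w = z - 3:
  f(z) = 6/(z - 3) + 5 + (z - 3)

The series is finite because the numerator is a polynomial; the negative powers form the principal part, and the coefficient of 1/(z - 3) gives Res(f, 3) = 6.

Final answer: 6/(z - 3) + 5 + (z - 3)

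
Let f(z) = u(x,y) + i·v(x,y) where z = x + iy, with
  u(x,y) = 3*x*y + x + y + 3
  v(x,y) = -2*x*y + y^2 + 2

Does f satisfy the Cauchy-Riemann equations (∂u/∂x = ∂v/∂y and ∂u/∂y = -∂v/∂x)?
∂u/∂x = 3*y + 1
∂v/∂y = -2*x + 2*y
∂u/∂y = 3*x + 1
∂v/∂x = -2*y
∂u/∂x ≠ ∂v/∂y and ∂u/∂y ≠ -∂v/∂x; the Cauchy-Riemann equations are not satisfied, so f is not analytic.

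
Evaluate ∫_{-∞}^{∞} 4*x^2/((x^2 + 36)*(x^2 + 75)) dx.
4*pi*(-6 + 5*sqrt(3))/39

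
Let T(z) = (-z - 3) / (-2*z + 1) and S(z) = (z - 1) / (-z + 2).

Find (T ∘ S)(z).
(-2*z + 5)/(3*z - 4)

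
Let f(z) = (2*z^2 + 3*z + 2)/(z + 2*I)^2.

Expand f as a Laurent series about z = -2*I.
Put w = z - (-2*I), i.e. z = w - 2*I. The denominator is w^2, so it suffices to rewrite the numerator in powers of w.

P(z) = 2*z^2 + 3*z + 2
P(w - 2*I) = -6 - 6*I + (3 - 8*I)*w + 2*w^2

Dividing each term by w^2:
  f = (-6 - 6*I)/w^2 + (3 - 8*I)/w + 2

Substituting back w = z + 2*I:
  f(z) = (-6 - 6*I)/(z + 2*I)^2 + (3 - 8*I)/(z + 2*I) + 2

The series is finite because the numerator is a polynomial; the negative powers form the principal part, and the coefficient of 1/(z + 2*I) gives Res(f, -2*I) = 3 - 8*I.

Final answer: (-6 - 6*I)/(z + 2*I)^2 + (3 - 8*I)/(z + 2*I) + 2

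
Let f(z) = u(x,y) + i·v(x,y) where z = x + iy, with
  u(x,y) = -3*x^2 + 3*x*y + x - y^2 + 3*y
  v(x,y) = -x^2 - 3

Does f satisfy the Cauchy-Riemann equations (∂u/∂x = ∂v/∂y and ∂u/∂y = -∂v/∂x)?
∂u/∂x = -6*x + 3*y + 1
∂v/∂y = 0
∂u/∂y = 3*x - 2*y + 3
∂v/∂x = -2*x
∂u/∂x ≠ ∂v/∂y and ∂u/∂y ≠ -∂v/∂x; the Cauchy-Riemann equations are not satisfied, so f is not analytic.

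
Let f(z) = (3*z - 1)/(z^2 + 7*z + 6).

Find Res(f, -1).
-4/5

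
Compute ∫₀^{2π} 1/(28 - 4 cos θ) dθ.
Call the integral J. The integrand is 2π-periodic and we integrate over a full period, so shifting θ does not change the value (θ → θ + π flips the sign of the trig term). Hence
  J = ∫₀^{2π} dθ/(28 + 4 cos θ).
Put z = e^{iθ}: then cos θ = (z + 1/z)/2, dθ = dz/(iz), and z runs once counterclockwise around |z| = 1:
  J = ∮_{|z|=1} 1/(28 + 4*(z + 1/z)/2) · dz/(iz) = (2/i) ∮_{|z|=1} dz/(4*z^2 + 56*z + 4).
The roots of 4*z^2 + 56*z + 4 are z = (-28 ± sqrt(28^2 - 4^2))/4, with sqrt(768) = 16*sqrt(3); their product is 1, so only z₊ = -7 + 4*sqrt(3) lies inside the unit circle (z₋ = -7 - 4*sqrt(3) lies outside).
z₊ is a simple zero of q(z) = 4*z^2 + 56*z + 4, so Res(1/q, z₊) = 1/q'(z₊) with q'(z) = 8*z + 56; and q'(z₊) = 4*(z₊ - z₋) = 32*sqrt(3).
Therefore J = (2/i) · 2πi · 1/(32*sqrt(3)) = 2*pi/(16*sqrt(3)) = sqrt(3)*pi/24

Final answer: sqrt(3)*pi/24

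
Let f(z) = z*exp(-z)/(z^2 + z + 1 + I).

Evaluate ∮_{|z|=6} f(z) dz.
By the residue theorem, ∮_C f(z) dz = 2πi · (sum of the residues of f at the poles inside |z| = 6).

The denominator factors as (z + 1 - I)*(z + I), so the singularities of f are simple poles at z = -1 + I, z = -I.
  |-1 + I|² = 2 < 36 = 6², so this pole is inside the contour.
  |-I|² = 1 < 36 = 6², so this pole is inside the contour.

With P(z) = z*exp(-z) and Q(z) = z^2 + z + 1 + I, each pole is simple, so Res(f, z₀) = P(z₀)/Q'(z₀) with Q'(z) = 2*z + 1.
  Res(f, -1 + I) = P(-1 + I)/Q'(-1 + I) = ((-1 + I)*exp(1 - I))/(-1 + 2*I) = (3/5 + I/5)*exp(1 - I)
  Res(f, -I) = P(-I)/Q'(-I) = (-I*exp(I))/(1 - 2*I) = (2/5 - I/5)*exp(I)

Sum of residues inside C: (3/5 + I/5)*exp(1 - I) + (2/5 - I/5)*exp(I)
∮_C f(z) dz = 2πi · ((3/5 + I/5)*exp(1 - I) + (2/5 - I/5)*exp(I)) = pi*(2/5 + 4*I/5)*exp(I) + pi*(-2/5 + 6*I/5)*exp(1 - I)

Final answer: pi*(2/5 + 4*I/5)*exp(I) + pi*(-2/5 + 6*I/5)*exp(1 - I)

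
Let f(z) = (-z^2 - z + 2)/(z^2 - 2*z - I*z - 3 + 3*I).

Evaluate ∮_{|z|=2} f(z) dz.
By the residue theorem, ∮_C f(z) dz = 2πi · (sum of the residues of f at the poles inside |z| = 2).

The denominator factors as (z - 3)*(z + 1 - I), so the singularities of f are simple poles at z = 3, z = -1 + I.
  |3|² = 9 > 4 = 2², so this pole is outside the contour.
  |-1 + I|² = 2 < 4 = 2², so this pole is inside the contour.

With P(z) = -z^2 - z + 2 and Q(z) = z^2 - 2*z - I*z - 3 + 3*I, each pole is simple, so Res(f, z₀) = P(z₀)/Q'(z₀) with Q'(z) = 2*z - 2 - I.
  Res(f, -1 + I) = P(-1 + I)/Q'(-1 + I) = (3 + I)/(-4 + I) = -11/17 - 7*I/17

∮_C f(z) dz = 2πi · (-11/17 - 7*I/17) = pi*(14/17 - 22*I/17)

Final answer: pi*(14/17 - 22*I/17)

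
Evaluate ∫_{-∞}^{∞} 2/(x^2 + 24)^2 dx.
sqrt(6)*pi/288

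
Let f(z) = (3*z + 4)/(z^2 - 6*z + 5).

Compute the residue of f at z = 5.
Write f(z) = P(z)/Q(z) with P(z) = 3*z + 4 and Q(z) = z^2 - 6*z + 5.
The denominator factors as Q(z) = (z - 5)*(z - 1), so z = 5 is a simple zero of Q and P is analytic there; z = 5 is therefore a simple pole and
  Res(f, z₀) = P(z₀)/Q'(z₀).

Q'(z) = 2*z - 6, so Q'(5) = 4.
P(5) = 19.

Res(f, 5) = (19)/(4) = 19/4

Final answer: 19/4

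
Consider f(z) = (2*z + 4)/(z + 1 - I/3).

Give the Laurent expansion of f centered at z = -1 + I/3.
Put w = z - (-1 + I/3), i.e. z = w - 1 + I/3. The denominator is w, so it suffices to rewrite the numerator in powers of w.

P(z) = 2*z + 4
P(w - 1 + I/3) = 2 + 2*I/3 + 2*w

Dividing each term by w:
  f = (2 + 2*I/3)/w + 2

Substituting back w = z + 1 - I/3:
  f(z) = (2 + 2*I/3)/(z + 1 - I/3) + 2

The series is finite because the numerator is a polynomial; the negative powers form the principal part, and the coefficient of 1/(z + 1 - I/3) gives Res(f, -1 + I/3) = 2 + 2*I/3.

Final answer: (2 + 2*I/3)/(z + 1 - I/3) + 2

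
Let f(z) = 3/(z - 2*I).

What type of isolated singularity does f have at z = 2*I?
Write f(z) = g(z)/(z - 2*I) with g(z) = 3.
g is entire and g(2*I) = 3 ≠ 0, so no factor of (z - 2*I) cancels: the Laurent expansion of f about z = 2*I starts at the power -1, i.e. lim_{z→z₀} (z - z₀) f(z) = 3 is finite and nonzero.
So z = 2*I is a pole of order 1.

Final answer: pole of order 1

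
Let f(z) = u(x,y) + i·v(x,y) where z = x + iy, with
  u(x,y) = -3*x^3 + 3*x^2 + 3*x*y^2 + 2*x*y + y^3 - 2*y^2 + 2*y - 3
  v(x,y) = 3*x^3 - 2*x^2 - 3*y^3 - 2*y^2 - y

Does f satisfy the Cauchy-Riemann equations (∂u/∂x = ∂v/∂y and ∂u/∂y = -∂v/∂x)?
∂u/∂x = -9*x^2 + 6*x + 3*y^2 + 2*y
∂v/∂y = -9*y^2 - 4*y - 1
∂u/∂y = 6*x*y + 2*x + 3*y^2 - 4*y + 2
∂v/∂x = 9*x^2 - 4*x
∂u/∂x ≠ ∂v/∂y and ∂u/∂y ≠ -∂v/∂x; the Cauchy-Riemann equations are not satisfied, so f is not analytic.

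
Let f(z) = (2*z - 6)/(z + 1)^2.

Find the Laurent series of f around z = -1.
Put w = z - (-1), i.e. z = w - 1. The denominator is w^2, so it suffices to rewrite the numerator in powers of w.

P(z) = 2*z - 6
P(w - 1) = -8 + 2*w

Dividing each term by w^2:
  f = -8/w^2 + 2/w

Substituting back w = z + 1:
  f(z) = -8/(z + 1)^2 + 2/(z + 1)

The series is finite because the numerator is a polynomial; the negative powers form the principal part, and the coefficient of 1/(z + 1) gives Res(f, -1) = 2.

Final answer: -8/(z + 1)^2 + 2/(z + 1)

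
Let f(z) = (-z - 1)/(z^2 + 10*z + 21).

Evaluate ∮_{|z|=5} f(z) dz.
By the residue theorem, ∮_C f(z) dz = 2πi · (sum of the residues of f at the poles inside |z| = 5).

The denominator factors as (z + 7)*(z + 3), so the singularities of f are simple poles at z = -7, z = -3.
  |-7|² = 49 > 25 = 5², so this pole is outside the contour.
  |-3|² = 9 < 25 = 5², so this pole is inside the contour.

With P(z) = -z - 1 and Q(z) = z^2 + 10*z + 21, each pole is simple, so Res(f, z₀) = P(z₀)/Q'(z₀) with Q'(z) = 2*z + 10.
  Res(f, -3) = P(-3)/Q'(-3) = (2)/(4) = 1/2

∮_C f(z) dz = 2πi · (1/2) = I*pi

Final answer: I*pi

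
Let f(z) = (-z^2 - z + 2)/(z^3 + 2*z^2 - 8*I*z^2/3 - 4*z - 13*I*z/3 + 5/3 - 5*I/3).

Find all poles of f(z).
The singularities of f are the zeros of the denominator. Factoring,
  z^3 + 2*z^2 - 8*I*z^2/3 - 4*z - 13*I*z/3 + 5/3 - 5*I/3 = (z - 1 - 2*I)*(z + 3 - I)*(z + I/3)
so the candidates are z = 1 + 2*I, z = -3 + I, z = -I/3.

Check the numerator P(z) = -z^2 - z + 2 at each one:
  P(1 + 2*I) = 4 - 6*I ≠ 0, so z = 1 + 2*I is a (simple) pole.
  P(-3 + I) = -3 + 5*I ≠ 0, so z = -3 + I is a (simple) pole.
  P(-I/3) = 19/9 + I/3 ≠ 0, so z = -I/3 is a (simple) pole.

Poles of f: {-3 + I, -I/3, 1 + 2*I}

Final answer: {-3 + I, -I/3, 1 + 2*I}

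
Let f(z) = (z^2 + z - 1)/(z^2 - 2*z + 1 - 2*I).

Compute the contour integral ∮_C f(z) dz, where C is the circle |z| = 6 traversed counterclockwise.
6*I*pi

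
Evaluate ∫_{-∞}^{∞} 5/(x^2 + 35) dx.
Let f(z) = 5/(z^2 + 35). The denominator has no real zeros and deg Q - deg P = 2 ≥ 2, so the integral of f over the upper semicircle |z| = R tends to 0 as R → ∞. Closing the contour in the upper half-plane,
  ∫_{-∞}^{∞} f(x) dx = 2πi · Σ Res(f, z_k)  over the poles with Im z_k > 0.

Zeros of the denominator: z^2 + 35 = 0 gives z = ±sqrt(35)*I.
Upper half-plane: z = sqrt(35)*I (simple).

Each pole is a simple zero of Q(z) = z^2 + 35, so Res(f, z₀) = P(z₀)/Q'(z₀) with P(z) = 5, Q'(z) = 2*z:
  Res(f, sqrt(35)*I) = (5)/(2*sqrt(35)*I) = -sqrt(35)*I/14

∫_{-∞}^{∞} f(x) dx = 2πi · (-sqrt(35)*I/14) = sqrt(35)*pi/7

Final answer: sqrt(35)*pi/7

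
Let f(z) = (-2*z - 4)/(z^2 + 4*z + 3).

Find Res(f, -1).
-1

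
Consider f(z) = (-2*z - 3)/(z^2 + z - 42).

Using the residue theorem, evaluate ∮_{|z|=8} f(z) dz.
-4*I*pi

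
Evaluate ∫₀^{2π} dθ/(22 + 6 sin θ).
Call the integral J. The integrand is 2π-periodic and we integrate over a full period, so shifting θ does not change the value (θ → θ + π/2 turns sin θ into cos θ). Hence
  J = ∫₀^{2π} dθ/(22 + 6 cos θ).
Put z = e^{iθ}: then cos θ = (z + 1/z)/2, dθ = dz/(iz), and z runs once counterclockwise around |z| = 1:
  J = ∮_{|z|=1} 1/(22 + 6*(z + 1/z)/2) · dz/(iz) = (2/i) ∮_{|z|=1} dz/(6*z^2 + 44*z + 6).
The roots of 6*z^2 + 44*z + 6 are z = (-22 ± sqrt(22^2 - 6^2))/6, with sqrt(448) = 8*sqrt(7); their product is 1, so only z₊ = -11/3 + 4*sqrt(7)/3 lies inside the unit circle (z₋ = -11/3 - 4*sqrt(7)/3 lies outside).
z₊ is a simple zero of q(z) = 6*z^2 + 44*z + 6, so Res(1/q, z₊) = 1/q'(z₊) with q'(z) = 12*z + 44; and q'(z₊) = 6*(z₊ - z₋) = 16*sqrt(7).
Therefore J = (2/i) · 2πi · 1/(16*sqrt(7)) = 2*pi/(8*sqrt(7)) = sqrt(7)*pi/28

Final answer: sqrt(7)*pi/28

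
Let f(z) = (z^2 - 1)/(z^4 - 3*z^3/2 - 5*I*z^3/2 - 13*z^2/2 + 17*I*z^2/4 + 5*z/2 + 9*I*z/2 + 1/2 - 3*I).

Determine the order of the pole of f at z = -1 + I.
Factor the denominator:
  z^4 - 3*z^3/2 - 5*I*z^3/2 - 13*z^2/2 + 17*I*z^2/4 + 5*z/2 + 9*I*z/2 + 1/2 - 3*I = (z + 1 - I)^2*(z - 1/2)*(z - 3 - I/2)

The numerator P(z) = z^2 - 1 has P(-1 + I) = -1 - 2*I ≠ 0, so no factor of (z + 1 - I) cancels.
Near z = -1 + I we can therefore write f(z) = g(z)/(z + 1 - I)^2 with g analytic at -1 + I and g(-1 + I) ≠ 0 (g is the numerator divided by the remaining denominator factors).

Hence z = -1 + I is a pole of order 2.

Final answer: 2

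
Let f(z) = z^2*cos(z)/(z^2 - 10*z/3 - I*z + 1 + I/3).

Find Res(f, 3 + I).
Write f(z) = P(z)/Q(z) with P(z) = z^2*cos(z) and Q(z) = z^2 - 10*z/3 - I*z + 1 + I/3.
The denominator factors as Q(z) = (z - 1/3)*(z - 3 - I), so z = 3 + I is a simple zero of Q and P is analytic there; z = 3 + I is therefore a simple pole and
  Res(f, z₀) = P(z₀)/Q'(z₀).

Q'(z) = 2*z - 10/3 - I, so Q'(3 + I) = 8/3 + I.
P(3 + I) = (8 + 6*I)*cos(3 + I).

Res(f, 3 + I) = ((8 + 6*I)*cos(3 + I))/(8/3 + I) = (246/73 + 72*I/73)*cos(3 + I)

Final answer: (246/73 + 72*I/73)*cos(3 + I)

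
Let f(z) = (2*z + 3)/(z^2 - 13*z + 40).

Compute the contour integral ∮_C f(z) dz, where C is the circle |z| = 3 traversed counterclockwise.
0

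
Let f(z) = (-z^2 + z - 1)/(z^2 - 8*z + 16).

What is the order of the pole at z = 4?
Factor the denominator:
  z^2 - 8*z + 16 = (z - 4)^2

The numerator P(z) = -z^2 + z - 1 has P(4) = -13 ≠ 0, so no factor of (z - 4) cancels.
Near z = 4 we can therefore write f(z) = g(z)/(z - 4)^2 with g analytic at 4 and g(4) ≠ 0 (g is just the numerator).

Hence z = 4 is a pole of order 2.

Final answer: 2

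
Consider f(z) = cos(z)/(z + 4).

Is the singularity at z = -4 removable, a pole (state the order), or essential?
pole of order 1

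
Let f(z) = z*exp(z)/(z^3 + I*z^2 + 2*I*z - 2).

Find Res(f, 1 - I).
exp(1 - I)/2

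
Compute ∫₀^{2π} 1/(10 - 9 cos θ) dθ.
Call the integral J. The integrand is 2π-periodic and we integrate over a full period, so shifting θ does not change the value (θ → θ + π flips the sign of the trig term). Hence
  J = ∫₀^{2π} dθ/(10 + 9 cos θ).
Put z = e^{iθ}: then cos θ = (z + 1/z)/2, dθ = dz/(iz), and z runs once counterclockwise around |z| = 1:
  J = ∮_{|z|=1} 1/(10 + 9*(z + 1/z)/2) · dz/(iz) = (2/i) ∮_{|z|=1} dz/(9*z^2 + 20*z + 9).
The roots of 9*z^2 + 20*z + 9 are z = (-10 ± sqrt(10^2 - 9^2))/9, with sqrt(19) = sqrt(19); their product is 1, so only z₊ = -10/9 + sqrt(19)/9 lies inside the unit circle (z₋ = -10/9 - sqrt(19)/9 lies outside).
z₊ is a simple zero of q(z) = 9*z^2 + 20*z + 9, so Res(1/q, z₊) = 1/q'(z₊) with q'(z) = 18*z + 20; and q'(z₊) = 9*(z₊ - z₋) = 2*sqrt(19).
Therefore J = (2/i) · 2πi · 1/(2*sqrt(19)) = 2*pi/(sqrt(19)) = 2*sqrt(19)*pi/19

Final answer: 2*sqrt(19)*pi/19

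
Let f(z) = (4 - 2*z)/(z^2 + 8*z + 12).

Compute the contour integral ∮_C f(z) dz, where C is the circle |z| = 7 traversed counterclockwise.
-4*I*pi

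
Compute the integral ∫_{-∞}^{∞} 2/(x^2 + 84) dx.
sqrt(21)*pi/21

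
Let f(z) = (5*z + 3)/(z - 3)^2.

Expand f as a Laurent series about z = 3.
Put w = z - (3), i.e. z = w + 3. The denominator is w^2, so it suffices to rewrite the numerator in powers of w.

P(z) = 5*z + 3
P(w + 3) = 18 + 5*w

Dividing each term by w^2:
  f = 18/w^2 + 5/w

Substituting back w = z - 3:
  f(z) = 18/(z - 3)^2 + 5/(z - 3)

The series is finite because the numerator is a polynomial; the negative powers form the principal part, and the coefficient of 1/(z - 3) gives Res(f, 3) = 5.

Final answer: 18/(z - 3)^2 + 5/(z - 3)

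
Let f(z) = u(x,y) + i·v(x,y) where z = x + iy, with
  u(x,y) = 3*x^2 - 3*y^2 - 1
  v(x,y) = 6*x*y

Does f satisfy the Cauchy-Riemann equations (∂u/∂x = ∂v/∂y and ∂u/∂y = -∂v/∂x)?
∂u/∂x = 6*x
∂v/∂y = 6*x
∂u/∂y = -6*y
∂v/∂x = 6*y
∂u/∂x = ∂v/∂y and ∂u/∂y = -∂v/∂x hold identically; f is analytic.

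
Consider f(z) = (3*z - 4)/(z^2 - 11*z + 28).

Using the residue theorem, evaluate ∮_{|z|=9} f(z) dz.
By the residue theorem, ∮_C f(z) dz = 2πi · (sum of the residues of f at the poles inside |z| = 9).

The denominator factors as (z - 4)*(z - 7), so the singularities of f are simple poles at z = 4, z = 7.
  |4|² = 16 < 81 = 9², so this pole is inside the contour.
  |7|² = 49 < 81 = 9², so this pole is inside the contour.

With P(z) = 3*z - 4 and Q(z) = z^2 - 11*z + 28, each pole is simple, so Res(f, z₀) = P(z₀)/Q'(z₀) with Q'(z) = 2*z - 11.
  Res(f, 4) = P(4)/Q'(4) = (8)/(-3) = -8/3
  Res(f, 7) = P(7)/Q'(7) = (17)/(3) = 17/3

Sum of residues inside C: 3
∮_C f(z) dz = 2πi · (3) = 6*I*pi

Final answer: 6*I*pi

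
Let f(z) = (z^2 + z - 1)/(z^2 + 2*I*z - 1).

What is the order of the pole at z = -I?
2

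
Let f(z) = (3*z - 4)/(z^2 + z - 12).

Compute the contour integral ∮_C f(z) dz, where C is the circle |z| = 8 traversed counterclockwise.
By the residue theorem, ∮_C f(z) dz = 2πi · (sum of the residues of f at the poles inside |z| = 8).

The denominator factors as (z + 4)*(z - 3), so the singularities of f are simple poles at z = -4, z = 3.
  |-4|² = 16 < 64 = 8², so this pole is inside the contour.
  |3|² = 9 < 64 = 8², so this pole is inside the contour.

With P(z) = 3*z - 4 and Q(z) = z^2 + z - 12, each pole is simple, so Res(f, z₀) = P(z₀)/Q'(z₀) with Q'(z) = 2*z + 1.
  Res(f, -4) = P(-4)/Q'(-4) = (-16)/(-7) = 16/7
  Res(f, 3) = P(3)/Q'(3) = (5)/(7) = 5/7

Sum of residues inside C: 3
∮_C f(z) dz = 2πi · (3) = 6*I*pi

Final answer: 6*I*pi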